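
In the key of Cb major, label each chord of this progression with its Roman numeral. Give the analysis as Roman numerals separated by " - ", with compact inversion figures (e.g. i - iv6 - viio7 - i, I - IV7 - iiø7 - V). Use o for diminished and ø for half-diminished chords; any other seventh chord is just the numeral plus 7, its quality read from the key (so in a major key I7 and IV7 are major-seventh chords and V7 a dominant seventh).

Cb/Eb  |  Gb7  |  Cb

I6 - V7 - I

Cb/Eb: major triad on Cb = scale degree 1 → I6.
Gb7: dominant seventh chord on Gb = scale degree 5 → V7.
Cb has root Cb, degree 1 in Cb major, so I.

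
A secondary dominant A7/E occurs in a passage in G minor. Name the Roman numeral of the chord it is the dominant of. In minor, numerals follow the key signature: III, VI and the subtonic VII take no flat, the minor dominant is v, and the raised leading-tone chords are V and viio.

V

The chord is a dominant seventh chord on A.
A dominant resolves down a perfect fifth: A → D. In G minor, D is scale degree 5, i.e. V.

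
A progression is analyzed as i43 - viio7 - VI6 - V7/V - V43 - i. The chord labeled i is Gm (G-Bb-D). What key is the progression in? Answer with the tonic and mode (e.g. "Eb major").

G minor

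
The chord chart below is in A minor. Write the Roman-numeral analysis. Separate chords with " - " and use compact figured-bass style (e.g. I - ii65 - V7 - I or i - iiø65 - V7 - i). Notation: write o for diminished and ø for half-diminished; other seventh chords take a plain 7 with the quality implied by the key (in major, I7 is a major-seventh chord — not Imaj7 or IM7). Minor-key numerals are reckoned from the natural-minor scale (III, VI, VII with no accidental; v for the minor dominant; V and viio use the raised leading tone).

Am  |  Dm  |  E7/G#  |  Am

Am has root A, degree 1 in A minor, so i.
Dm has root D, degree 4 in A minor, so iv.
E7/G# has root E, degree 5 in A minor, so V65.
Am: minor triad on A = scale degree 1 → i.

i - iv - V65 - i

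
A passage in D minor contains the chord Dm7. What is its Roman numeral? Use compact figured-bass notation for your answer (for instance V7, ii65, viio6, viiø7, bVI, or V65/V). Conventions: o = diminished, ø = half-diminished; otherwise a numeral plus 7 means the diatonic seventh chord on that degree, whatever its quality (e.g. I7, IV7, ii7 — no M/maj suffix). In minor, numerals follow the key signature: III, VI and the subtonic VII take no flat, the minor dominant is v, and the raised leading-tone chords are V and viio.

i7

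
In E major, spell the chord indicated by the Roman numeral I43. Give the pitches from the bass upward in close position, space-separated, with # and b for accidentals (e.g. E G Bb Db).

The numeral's case and figure indicate a major seventh chord. In E major its root, scale degree 1, is E.
That chord is spelled E-G#-B-D#.
With the 43 figure the chord is in second inversion; from the bass B upward in close position it reads B-D#-E-G#.

B D# E G#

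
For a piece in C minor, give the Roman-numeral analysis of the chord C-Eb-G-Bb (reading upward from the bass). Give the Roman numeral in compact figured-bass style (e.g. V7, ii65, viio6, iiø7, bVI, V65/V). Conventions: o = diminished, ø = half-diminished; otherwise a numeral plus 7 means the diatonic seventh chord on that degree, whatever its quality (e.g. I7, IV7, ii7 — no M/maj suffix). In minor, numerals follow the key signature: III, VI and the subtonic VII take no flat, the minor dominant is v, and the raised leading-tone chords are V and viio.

i7

Stacked in thirds the chord is C-Eb-G-Bb: a minor seventh chord on C.
In C minor, C is the tonic; the diatonic minor seventh chord there is i7.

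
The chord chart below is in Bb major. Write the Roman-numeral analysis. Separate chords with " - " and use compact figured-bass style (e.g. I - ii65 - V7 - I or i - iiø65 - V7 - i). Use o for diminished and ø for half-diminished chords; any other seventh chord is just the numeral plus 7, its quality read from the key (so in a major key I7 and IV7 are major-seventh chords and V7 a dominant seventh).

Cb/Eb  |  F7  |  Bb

Cb/Eb: major triad on Cb — chromatic; Cb is the lowered second degree, so this is the Neapolitan sixth, bII6 (third, Eb, in the bass — hence the 6).
F7 has root F, degree 5 in Bb major, so V7.
Bb has root Bb, degree 1 in Bb major, so I.

bII6 - V7 - I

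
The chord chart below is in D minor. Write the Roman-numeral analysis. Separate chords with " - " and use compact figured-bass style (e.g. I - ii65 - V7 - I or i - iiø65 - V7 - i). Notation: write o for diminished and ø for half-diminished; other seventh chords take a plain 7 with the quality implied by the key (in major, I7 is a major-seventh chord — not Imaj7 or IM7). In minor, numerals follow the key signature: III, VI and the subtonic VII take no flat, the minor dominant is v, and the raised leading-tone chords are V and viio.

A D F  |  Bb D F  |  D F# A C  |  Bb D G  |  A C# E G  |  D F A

i64 - VI - V7/iv - iv6 - V7 - i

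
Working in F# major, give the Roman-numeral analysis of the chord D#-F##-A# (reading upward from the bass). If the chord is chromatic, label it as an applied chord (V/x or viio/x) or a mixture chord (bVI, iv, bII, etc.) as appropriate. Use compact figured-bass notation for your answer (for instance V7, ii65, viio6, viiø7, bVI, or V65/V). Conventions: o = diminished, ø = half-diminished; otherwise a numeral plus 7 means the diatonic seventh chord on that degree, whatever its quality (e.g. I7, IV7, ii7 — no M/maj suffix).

Stacked in thirds the chord is D#-F##-A#: a major triad on D#.
D# is not a diatonic chord root with this quality in F# major, but it lies a perfect fifth above G# (ii), so the chord functions as an applied dominant of ii.

V/ii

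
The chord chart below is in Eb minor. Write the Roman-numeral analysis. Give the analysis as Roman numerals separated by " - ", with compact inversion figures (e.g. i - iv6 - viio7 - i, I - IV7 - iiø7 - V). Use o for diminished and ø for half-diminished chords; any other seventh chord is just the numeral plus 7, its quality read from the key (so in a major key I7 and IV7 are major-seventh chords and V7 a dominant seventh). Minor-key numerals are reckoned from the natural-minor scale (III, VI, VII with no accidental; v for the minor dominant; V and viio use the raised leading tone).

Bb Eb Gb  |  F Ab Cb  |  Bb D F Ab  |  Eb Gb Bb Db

Bb-Eb-Gb: minor triad on Eb = scale degree 1 → i64.
F-Ab-Cb: diminished triad on F = scale degree 2 → iio.
Bb-D-F-Ab: dominant seventh chord on Bb = scale degree 5 → V7.
Eb-Gb-Bb-Db: root Eb is the tonic; minor seventh chord there is i7.

i64 - iio - V7 - i7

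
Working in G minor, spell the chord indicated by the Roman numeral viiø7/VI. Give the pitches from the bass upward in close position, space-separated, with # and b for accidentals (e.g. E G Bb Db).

D F Ab C

viiø7/VI is a secondary leading-tone chord. The target VI is Eb in G minor; the applied chord is rooted a semitone below, on D.
Building a half-diminished seventh chord on D gives D-F-Ab-C.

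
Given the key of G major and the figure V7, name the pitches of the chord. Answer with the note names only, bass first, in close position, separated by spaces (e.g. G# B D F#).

In G major, the dominant is D, and the diatonic chord built there is a dominant seventh chord.
That chord is spelled D-F#-A-C.

D F# A C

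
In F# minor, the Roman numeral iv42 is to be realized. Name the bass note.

A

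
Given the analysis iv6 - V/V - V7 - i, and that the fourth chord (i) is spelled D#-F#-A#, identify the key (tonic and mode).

D# minor

The anchor chord is a minor triad on D#, labeled i.
If D# is scale degree 1 and the mode makes that degree carry a minor triad, the tonic is D# and the mode is minor.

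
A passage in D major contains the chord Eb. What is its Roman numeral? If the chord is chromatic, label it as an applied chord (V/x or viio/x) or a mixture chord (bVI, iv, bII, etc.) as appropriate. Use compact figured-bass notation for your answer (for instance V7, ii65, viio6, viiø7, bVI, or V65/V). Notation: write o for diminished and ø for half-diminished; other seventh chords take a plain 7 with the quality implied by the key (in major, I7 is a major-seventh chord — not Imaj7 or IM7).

The pitches Eb-G-Bb form a major triad rooted on Eb.
Eb is the lowered second degree of D major (diatonic 2 would be E). This is the Neapolitan chord — a major triad on the lowered second degree.

bII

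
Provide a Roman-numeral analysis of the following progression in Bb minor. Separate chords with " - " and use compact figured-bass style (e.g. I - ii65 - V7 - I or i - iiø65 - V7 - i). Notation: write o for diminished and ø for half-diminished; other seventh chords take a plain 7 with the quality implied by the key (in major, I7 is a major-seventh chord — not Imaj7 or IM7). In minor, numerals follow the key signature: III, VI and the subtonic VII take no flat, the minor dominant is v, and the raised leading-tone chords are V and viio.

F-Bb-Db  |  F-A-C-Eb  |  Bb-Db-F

i64 - V7 - i

F-Bb-Db: minor triad on Bb = scale degree 1 → i64.
F-A-C-Eb: root F is the dominant; dominant seventh chord there is V7.
Bb-Db-F: root Bb is the tonic; minor triad there is i.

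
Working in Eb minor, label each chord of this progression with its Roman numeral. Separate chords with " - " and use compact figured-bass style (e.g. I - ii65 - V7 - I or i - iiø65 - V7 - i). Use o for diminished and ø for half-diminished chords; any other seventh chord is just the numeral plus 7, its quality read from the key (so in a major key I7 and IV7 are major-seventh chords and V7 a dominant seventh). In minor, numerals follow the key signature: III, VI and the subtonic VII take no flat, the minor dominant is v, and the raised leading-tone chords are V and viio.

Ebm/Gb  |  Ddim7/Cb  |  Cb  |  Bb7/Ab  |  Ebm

Ebm/Gb: root Eb is the tonic; minor triad there is i6.
Ddim7/Cb: root D is the leading tone; fully diminished seventh chord there is viio42.
Cb: root Cb is the submediant; major triad there is VI.
Bb7/Ab: dominant seventh chord on Bb = scale degree 5 → V42.
Ebm: minor triad on Eb = scale degree 1 → i.

i6 - viio42 - VI - V42 - i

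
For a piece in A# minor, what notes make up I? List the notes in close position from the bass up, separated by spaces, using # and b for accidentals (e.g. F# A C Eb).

A# C## E#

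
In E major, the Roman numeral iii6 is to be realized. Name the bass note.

iii in E major has root G#; the chord is G#-B-D#.
The figure 6 means first inversion — the third is in the bass.

B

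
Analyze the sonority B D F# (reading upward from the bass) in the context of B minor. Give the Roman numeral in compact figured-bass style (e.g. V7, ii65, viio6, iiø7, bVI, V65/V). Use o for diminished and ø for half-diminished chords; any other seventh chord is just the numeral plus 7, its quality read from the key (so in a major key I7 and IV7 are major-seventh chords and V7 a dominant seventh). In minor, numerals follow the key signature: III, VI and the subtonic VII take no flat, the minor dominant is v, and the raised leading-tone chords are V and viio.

i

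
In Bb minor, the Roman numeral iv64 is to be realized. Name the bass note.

Bb

iv in Bb minor has root Eb; the chord is Eb-Gb-Bb.
The figure 64 means second inversion — the fifth is in the bass.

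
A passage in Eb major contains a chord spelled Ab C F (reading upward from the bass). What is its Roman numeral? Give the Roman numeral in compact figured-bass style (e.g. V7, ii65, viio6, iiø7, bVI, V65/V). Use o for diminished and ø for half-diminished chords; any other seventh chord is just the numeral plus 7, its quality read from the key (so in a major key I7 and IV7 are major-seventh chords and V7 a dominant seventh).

Stacked in thirds the chord is F-Ab-C: a minor triad on F.
In Eb major, F is the supertonic; the diatonic minor triad there is ii.
With Ab in the bass the chord is in first inversion, so the figured bass is 6.

ii6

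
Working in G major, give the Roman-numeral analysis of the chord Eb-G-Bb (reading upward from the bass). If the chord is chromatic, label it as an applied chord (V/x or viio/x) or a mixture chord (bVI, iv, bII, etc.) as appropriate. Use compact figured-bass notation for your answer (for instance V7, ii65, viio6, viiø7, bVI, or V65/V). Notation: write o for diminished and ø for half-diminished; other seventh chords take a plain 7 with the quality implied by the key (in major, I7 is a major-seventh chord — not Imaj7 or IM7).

Stacked in thirds the chord is Eb-G-Bb: a major triad on Eb.
Eb is the lowered sixth degree of G major (diatonic 6 would be E). This is a major triad on the lowered sixth degree, borrowed from the parallel minor.

bVI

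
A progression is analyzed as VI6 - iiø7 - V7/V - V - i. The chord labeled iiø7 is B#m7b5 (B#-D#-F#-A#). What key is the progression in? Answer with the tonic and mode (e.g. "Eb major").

The anchor chord is a half-diminished seventh chord on B#, labeled iiø7.
Counting down one scale step from B# places the tonic on A#; a half-diminished seventh chord on degree 2 is diatonic only in minor.

A# minor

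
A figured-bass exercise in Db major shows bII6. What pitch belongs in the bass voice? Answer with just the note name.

bII in Db major has root Ebb; the chord is Ebb-Gb-Bbb.
The figure 6 means first inversion — the third is in the bass.

Gb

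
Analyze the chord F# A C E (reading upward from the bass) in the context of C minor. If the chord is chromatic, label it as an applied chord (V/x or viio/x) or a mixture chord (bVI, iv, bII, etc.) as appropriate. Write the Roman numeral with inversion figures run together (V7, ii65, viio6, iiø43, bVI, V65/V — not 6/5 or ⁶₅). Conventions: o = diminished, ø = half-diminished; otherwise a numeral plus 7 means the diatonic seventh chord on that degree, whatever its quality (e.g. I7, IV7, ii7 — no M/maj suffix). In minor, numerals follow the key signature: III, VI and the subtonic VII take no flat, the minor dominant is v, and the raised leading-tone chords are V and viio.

Stacked in thirds the chord is F#-A-C-E: a half-diminished seventh chord on F#.
F# sits a half step below G (V in C minor); a diminished chord there is the applied leading-tone chord of V.

viiø7/V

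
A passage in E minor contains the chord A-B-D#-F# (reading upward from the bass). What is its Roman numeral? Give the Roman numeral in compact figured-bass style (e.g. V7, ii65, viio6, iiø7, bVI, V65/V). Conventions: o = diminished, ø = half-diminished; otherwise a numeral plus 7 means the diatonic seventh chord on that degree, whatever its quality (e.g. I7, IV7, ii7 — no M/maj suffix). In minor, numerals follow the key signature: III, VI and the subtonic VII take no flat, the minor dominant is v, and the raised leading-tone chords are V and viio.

V42

Stacked in thirds the chord is B-D#-F#-A: a dominant seventh chord on B.
B is scale degree 5 in E minor, and a dominant seventh chord on that degree is written V7.
With A in the bass the chord is in third inversion, so the figured bass is 42.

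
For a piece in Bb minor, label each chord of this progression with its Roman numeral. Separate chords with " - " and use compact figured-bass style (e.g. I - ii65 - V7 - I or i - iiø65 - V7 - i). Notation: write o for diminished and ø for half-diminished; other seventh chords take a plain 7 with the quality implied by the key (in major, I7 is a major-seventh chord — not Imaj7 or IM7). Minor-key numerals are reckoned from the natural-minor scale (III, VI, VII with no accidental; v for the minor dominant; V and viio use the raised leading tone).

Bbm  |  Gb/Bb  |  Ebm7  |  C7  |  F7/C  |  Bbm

Bbm has root Bb, degree 1 in Bb minor, so i.
Gb/Bb: root Gb is the submediant; major triad there is VI6.
Ebm7: minor seventh chord on Eb = scale degree 4 → iv7.
C7: a dominant seventh chord on C, the applied dominant of V → V7/V.
F7/C: dominant seventh chord on F = scale degree 5 → V43.
Bbm has root Bb, degree 1 in Bb minor, so i.

i - VI6 - iv7 - V7/V - V43 - i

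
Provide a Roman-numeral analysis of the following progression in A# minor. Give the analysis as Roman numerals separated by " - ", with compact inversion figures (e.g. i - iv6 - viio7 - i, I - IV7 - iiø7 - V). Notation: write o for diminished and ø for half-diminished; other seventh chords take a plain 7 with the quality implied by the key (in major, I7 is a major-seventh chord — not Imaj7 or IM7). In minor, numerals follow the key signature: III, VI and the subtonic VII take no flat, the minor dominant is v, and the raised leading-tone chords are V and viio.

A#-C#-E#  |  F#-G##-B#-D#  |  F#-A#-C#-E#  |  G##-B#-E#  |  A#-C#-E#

A#-C#-E# has root A#, degree 1 in A# minor, so i.
F#-G##-B#-D# has root G##, degree 7 in A# minor, so viio42.
F#-A#-C#-E# has root F#, degree 6 in A# minor, so VI7.
G##-B#-E#: major triad on E# = scale degree 5 → V6.
A#-C#-E#: minor triad on A# = scale degree 1 → i.

i - viio42 - VI7 - V6 - i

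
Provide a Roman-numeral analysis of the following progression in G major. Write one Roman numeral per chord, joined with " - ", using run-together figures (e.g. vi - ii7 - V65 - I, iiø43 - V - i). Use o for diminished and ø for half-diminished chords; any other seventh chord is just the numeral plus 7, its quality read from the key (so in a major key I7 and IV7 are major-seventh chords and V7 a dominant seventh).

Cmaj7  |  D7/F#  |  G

Cmaj7 has root C, degree 4 in G major, so IV7.
D7/F# has root D, degree 5 in G major, so V65.
G: major triad on G = scale degree 1 → I.

IV7 - V65 - I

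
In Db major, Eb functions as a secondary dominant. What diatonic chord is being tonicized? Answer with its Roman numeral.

V

The chord is a major triad on Eb.
A dominant resolves down a perfect fifth: Eb → Ab. In Db major, Ab is scale degree 5, i.e. V.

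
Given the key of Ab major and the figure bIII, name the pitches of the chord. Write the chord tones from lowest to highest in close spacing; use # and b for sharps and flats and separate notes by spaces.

Scale degree 3 in Ab major is C; lowering it a half step gives Cb. bIII is a major triad on the lowered third degree, borrowed from the parallel minor.
So the chord is Cb-Eb-Gb.

Cb Eb Gb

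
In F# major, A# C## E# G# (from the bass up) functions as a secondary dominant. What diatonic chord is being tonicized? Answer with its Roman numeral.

The chord is a dominant seventh chord on A#.
A dominant resolves down a perfect fifth: A# → D#. In F# major, D# is scale degree 6, i.e. vi.

vi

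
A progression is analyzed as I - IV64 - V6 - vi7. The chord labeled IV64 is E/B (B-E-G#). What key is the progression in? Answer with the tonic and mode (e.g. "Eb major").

The chord E/B is a major triad rooted on E; its label is IV64.
IV64 on E implies E is the subdominant; that puts the tonic at B, and the uppercase numeral fits major mode.

B major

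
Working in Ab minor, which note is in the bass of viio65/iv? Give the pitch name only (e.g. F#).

Eb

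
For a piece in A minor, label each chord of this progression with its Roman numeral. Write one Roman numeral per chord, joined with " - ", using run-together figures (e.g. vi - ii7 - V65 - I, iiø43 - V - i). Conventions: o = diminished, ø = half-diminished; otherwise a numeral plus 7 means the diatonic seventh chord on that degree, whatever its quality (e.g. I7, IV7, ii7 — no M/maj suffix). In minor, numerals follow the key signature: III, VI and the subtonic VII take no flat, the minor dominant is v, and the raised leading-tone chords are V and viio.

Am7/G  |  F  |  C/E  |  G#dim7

Am7/G has root A, degree 1 in A minor, so i42.
F: major triad on F = scale degree 6 → VI.
C/E: root C is the mediant; major triad there is III6.
G#dim7: fully diminished seventh chord on G# = scale degree 7 → viio7.

i42 - VI - III6 - viio7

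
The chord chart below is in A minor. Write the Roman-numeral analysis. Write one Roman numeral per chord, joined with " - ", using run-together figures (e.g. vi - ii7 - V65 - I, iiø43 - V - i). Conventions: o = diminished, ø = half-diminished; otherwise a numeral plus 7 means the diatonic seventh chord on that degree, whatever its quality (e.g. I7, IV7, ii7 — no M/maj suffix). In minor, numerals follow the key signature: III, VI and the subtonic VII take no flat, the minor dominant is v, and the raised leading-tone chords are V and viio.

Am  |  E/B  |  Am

Am has root A, degree 1 in A minor, so i.
E/B: major triad on E = scale degree 5 → V64.
Am has root A, degree 1 in A minor, so i.

i - V64 - i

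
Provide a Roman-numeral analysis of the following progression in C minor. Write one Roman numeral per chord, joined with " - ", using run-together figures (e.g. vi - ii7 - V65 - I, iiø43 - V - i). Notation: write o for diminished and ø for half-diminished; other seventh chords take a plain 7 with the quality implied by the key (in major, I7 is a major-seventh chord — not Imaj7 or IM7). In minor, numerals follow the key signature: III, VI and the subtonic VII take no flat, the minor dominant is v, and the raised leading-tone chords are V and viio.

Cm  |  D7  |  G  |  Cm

i - V7/V - V - i

Cm: minor triad on C = scale degree 1 → i.
D7 is the secondary dominant of V (dominant seventh chord on D): V7/V.
G has root G, degree 5 in C minor, so V.
Cm has root C, degree 1 in C minor, so i.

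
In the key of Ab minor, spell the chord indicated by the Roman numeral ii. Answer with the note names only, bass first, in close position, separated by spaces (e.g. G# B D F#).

ii is the minor supertonic, borrowed from the parallel major (the Dorian ii). In Ab minor that root is Bb.
So the chord is Bb-Db-F.

Bb Db F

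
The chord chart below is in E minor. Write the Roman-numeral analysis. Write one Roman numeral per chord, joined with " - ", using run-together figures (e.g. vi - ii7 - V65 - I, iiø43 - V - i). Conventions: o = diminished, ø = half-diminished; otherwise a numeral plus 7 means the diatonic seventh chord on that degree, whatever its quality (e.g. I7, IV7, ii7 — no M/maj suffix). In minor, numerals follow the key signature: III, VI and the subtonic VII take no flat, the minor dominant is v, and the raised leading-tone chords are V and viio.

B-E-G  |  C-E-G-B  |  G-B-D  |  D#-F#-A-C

B-E-G: root E is the tonic; minor triad there is i64.
C-E-G-B has root C, degree 6 in E minor, so VI7.
G-B-D: major triad on G = scale degree 3 → III.
D#-F#-A-C: fully diminished seventh chord on D# = scale degree 7 → viio7.

i64 - VI7 - III - viio7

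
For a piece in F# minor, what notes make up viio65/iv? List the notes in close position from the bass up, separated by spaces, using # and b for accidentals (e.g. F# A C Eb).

The slash marks an applied leading-tone chord: viio of iv. In F# minor, iv is B, so the leading tone to it is A#, a half step below.
Building a fully diminished seventh chord on A# gives A#-C#-E-G.
The figured bass 65 indicates first inversion, placing the third (C#) in the bass: C#-E-G-A#.

C# E G A#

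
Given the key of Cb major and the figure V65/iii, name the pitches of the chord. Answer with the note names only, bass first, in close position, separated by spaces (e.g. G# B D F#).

The slash means an applied dominant: we want the dominant of iii. In Cb major, iii is Eb minor, and its dominant is built on Bb.
Building a dominant seventh chord on Bb gives Bb-D-F-Ab.
With the 65 figure the chord is in first inversion; from the bass D upward in close position it reads D-F-Ab-Bb.

D F Ab Bb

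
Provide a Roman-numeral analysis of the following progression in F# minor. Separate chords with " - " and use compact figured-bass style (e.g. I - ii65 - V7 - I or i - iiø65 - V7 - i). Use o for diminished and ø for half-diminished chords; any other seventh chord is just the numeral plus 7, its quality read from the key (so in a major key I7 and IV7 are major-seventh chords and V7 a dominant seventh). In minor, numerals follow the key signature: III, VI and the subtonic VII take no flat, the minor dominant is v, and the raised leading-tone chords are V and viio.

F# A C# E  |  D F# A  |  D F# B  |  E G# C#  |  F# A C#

F#-A-C#-E: minor seventh chord on F# = scale degree 1 → i7.
D-F#-A: major triad on D = scale degree 6 → VI.
D-F#-B: root B is the subdominant; minor triad there is iv6.
E-G#-C#: minor triad on C# = scale degree 5 → v6.
F#-A-C# has root F#, degree 1 in F# minor, so i.

i7 - VI - iv6 - v6 - i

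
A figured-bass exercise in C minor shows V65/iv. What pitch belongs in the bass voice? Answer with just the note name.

The applied chord V65/iv is rooted on C: C-E-G-Bb.
The figure 65 means first inversion — the third is in the bass.

E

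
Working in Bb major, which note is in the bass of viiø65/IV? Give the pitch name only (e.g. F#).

F

The applied chord viiø65/IV is rooted on D: D-F-Ab-C.
The figure 65 means first inversion — the third is in the bass.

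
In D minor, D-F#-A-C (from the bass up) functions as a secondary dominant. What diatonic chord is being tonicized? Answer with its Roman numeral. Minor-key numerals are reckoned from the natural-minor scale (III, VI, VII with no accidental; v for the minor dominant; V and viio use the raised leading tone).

The chord is a dominant seventh chord on D.
A dominant resolves down a perfect fifth: D → G. In D minor, G is scale degree 4, i.e. iv.

iv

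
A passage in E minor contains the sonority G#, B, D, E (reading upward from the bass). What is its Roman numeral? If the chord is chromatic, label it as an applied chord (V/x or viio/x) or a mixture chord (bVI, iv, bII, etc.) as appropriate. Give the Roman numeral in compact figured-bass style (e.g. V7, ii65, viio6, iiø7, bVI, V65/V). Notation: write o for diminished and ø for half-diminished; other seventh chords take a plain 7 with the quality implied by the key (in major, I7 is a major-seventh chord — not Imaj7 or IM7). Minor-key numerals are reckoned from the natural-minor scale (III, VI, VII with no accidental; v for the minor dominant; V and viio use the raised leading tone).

Stacked in thirds the chord is E-G#-B-D: a dominant seventh chord on E.
E is not a diatonic chord root with this quality in E minor, but it lies a perfect fifth above A (iv), so the chord functions as an applied dominant of iv.
With G# in the bass the chord is in first inversion, so the figured bass is 65.

V65/iv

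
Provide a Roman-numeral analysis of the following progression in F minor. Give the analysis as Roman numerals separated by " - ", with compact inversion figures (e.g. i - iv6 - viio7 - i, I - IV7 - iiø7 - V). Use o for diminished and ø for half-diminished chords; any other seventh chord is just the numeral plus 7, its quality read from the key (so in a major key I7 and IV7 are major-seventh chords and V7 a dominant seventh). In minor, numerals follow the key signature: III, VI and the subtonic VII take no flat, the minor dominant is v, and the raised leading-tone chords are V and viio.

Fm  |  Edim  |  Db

Fm: root F is the tonic; minor triad there is i.
Edim: root E is the leading tone; diminished triad there is viio.
Db: root Db is the submediant; major triad there is VI.

i - viio - VI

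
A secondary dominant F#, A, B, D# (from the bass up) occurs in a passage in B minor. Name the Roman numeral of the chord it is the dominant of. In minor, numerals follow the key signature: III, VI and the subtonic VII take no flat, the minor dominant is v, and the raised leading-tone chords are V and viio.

The chord is a dominant seventh chord on B.
A dominant resolves down a perfect fifth: B → E. In B minor, E is scale degree 4, i.e. iv.

iv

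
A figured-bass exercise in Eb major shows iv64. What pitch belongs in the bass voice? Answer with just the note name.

iv in Eb major has root Ab; the chord is Ab-Cb-Eb.
The figure 64 means second inversion — the fifth is in the bass.

Eb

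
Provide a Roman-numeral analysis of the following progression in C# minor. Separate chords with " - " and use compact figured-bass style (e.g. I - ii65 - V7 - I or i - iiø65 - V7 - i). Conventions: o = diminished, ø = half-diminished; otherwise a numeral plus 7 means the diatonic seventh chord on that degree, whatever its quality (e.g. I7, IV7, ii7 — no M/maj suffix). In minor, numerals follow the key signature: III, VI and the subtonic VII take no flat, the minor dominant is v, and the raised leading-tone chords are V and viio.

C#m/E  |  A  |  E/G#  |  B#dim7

C#m/E: root C# is the tonic; minor triad there is i6.
A has root A, degree 6 in C# minor, so VI.
E/G#: major triad on E = scale degree 3 → III6.
B#dim7: fully diminished seventh chord on B# = scale degree 7 → viio7.

i6 - VI - III6 - viio7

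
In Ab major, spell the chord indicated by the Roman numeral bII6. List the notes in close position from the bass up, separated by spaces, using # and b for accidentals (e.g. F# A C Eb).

Db Fb Bbb

bII6 is the Neapolitan sixth — a major triad on the lowered second degree, here in its customary first inversion. In Ab major that root is Bbb.
So the chord is Bbb-Db-Fb, a major triad.
The figured bass 6 indicates first inversion, placing the third (Db) in the bass: Db-Fb-Bbb.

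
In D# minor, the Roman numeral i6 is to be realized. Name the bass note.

F#

i in D# minor has root D#; the chord is D#-F#-A#.
The figure 6 means first inversion — the third is in the bass.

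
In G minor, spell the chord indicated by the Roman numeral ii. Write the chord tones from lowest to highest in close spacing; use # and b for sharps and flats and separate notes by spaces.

A C E

ii is the minor supertonic, borrowed from the parallel major (the Dorian ii). In G minor that root is A.
So the chord is A-C-E, a minor triad.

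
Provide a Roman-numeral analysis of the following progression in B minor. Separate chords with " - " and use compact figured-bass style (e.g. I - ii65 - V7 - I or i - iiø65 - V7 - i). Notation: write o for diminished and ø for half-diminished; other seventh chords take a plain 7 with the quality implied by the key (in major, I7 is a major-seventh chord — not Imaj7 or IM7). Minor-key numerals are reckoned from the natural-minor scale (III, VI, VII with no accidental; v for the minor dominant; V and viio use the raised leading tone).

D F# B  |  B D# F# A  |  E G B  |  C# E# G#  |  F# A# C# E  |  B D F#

D-F#-B: minor triad on B = scale degree 1 → i6.
B-D#-F#-A: a dominant seventh chord on B, the applied dominant of iv → V7/iv.
E-G-B has root E, degree 4 in B minor, so iv.
C#-E#-G# is the secondary dominant of V (major triad on C#): V/V.
F#-A#-C#-E: root F# is the dominant; dominant seventh chord there is V7.
B-D-F# has root B, degree 1 in B minor, so i.

i6 - V7/iv - iv - V/V - V7 - i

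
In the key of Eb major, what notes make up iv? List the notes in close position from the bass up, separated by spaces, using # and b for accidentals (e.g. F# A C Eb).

Ab Cb Eb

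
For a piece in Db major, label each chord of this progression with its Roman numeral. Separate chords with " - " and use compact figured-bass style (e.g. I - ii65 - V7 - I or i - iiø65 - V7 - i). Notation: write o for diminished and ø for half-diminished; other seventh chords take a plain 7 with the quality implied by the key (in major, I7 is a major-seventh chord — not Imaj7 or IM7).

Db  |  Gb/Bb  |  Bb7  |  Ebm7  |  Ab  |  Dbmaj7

Db has root Db, degree 1 in Db major, so I.
Gb/Bb: root Gb is the subdominant; major triad there is IV6.
Bb7: a dominant seventh chord on Bb, the applied dominant of ii → V7/ii.
Ebm7 has root Eb, degree 2 in Db major, so ii7.
Ab has root Ab, degree 5 in Db major, so V.
Dbmaj7: major seventh chord on Db = scale degree 1 → I7.

I - IV6 - V7/ii - ii7 - V - I7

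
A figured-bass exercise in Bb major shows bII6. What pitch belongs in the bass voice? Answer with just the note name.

Eb

bII in Bb major has root Cb; the chord is Cb-Eb-Gb.
The figure 6 means first inversion — the third is in the bass.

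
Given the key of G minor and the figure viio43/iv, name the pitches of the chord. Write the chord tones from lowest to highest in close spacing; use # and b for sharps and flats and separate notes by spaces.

The slash marks an applied leading-tone chord: viio of iv. In G minor, iv is C, so the leading tone to it is B, a half step below.
Building a fully diminished seventh chord on B gives B-D-F-Ab.
With the 43 figure the chord is in second inversion; from the bass F upward in close position it reads F-Ab-B-D.

F Ab B D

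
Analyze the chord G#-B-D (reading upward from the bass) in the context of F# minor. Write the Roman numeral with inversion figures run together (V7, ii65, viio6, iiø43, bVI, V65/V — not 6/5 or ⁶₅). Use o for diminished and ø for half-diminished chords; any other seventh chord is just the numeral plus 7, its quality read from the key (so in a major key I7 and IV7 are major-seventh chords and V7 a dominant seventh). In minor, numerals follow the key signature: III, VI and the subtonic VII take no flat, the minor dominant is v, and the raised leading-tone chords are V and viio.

iio

Stacked in thirds the chord is G#-B-D: a diminished triad on G#.
G# is scale degree 2 in F# minor, and a diminished triad on that degree is written iio.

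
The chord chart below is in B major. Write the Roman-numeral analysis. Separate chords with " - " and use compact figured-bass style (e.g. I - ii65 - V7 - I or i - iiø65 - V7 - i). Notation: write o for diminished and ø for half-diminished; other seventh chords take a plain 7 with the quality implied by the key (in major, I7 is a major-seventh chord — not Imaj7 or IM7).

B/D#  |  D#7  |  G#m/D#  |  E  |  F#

B/D#: root B is the tonic; major triad there is I6.
D#7: chromatic; D# is V of vi, so V7/vi.
G#m/D#: root G# is the submediant; minor triad there is vi64.
E: major triad on E = scale degree 4 → IV.
F# has root F#, degree 5 in B major, so V.

I6 - V7/vi - vi64 - IV - V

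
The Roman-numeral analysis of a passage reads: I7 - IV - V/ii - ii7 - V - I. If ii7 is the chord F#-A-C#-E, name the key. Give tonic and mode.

E major

The chord F#m7 is a minor seventh chord rooted on F#; its label is ii7.
ii7 on F# implies F# is the supertonic; that puts the tonic at E, and the lowercase numeral fits major mode.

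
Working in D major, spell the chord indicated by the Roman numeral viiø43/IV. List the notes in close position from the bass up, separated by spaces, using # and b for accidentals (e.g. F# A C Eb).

C E F# A

viiø43/IV is a secondary leading-tone chord. The target IV is G in D major; the applied chord is rooted a semitone below, on F#.
Building a half-diminished seventh chord on F# gives F#-A-C-E.
The figured bass 43 indicates second inversion, placing the fifth (C) in the bass: C-E-F#-A.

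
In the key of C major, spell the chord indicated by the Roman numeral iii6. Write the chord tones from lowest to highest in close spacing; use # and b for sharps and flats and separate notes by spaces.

G B E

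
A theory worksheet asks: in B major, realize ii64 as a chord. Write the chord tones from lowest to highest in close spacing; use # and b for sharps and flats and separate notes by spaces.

G# C# E

The numeral's case and figure indicate a minor triad. In B major its root, the second degree, is C#.
Stacking thirds from C# gives C#-E-G#.
The figured bass 64 indicates second inversion, placing the fifth (G#) in the bass: G#-C#-E.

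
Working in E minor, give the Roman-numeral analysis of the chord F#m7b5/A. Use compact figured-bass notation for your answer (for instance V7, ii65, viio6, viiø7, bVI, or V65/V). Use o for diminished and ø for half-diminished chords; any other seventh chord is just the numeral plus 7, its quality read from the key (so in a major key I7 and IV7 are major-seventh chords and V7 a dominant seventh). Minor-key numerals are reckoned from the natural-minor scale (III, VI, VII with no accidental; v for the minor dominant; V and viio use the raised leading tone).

Stacked in thirds the chord is F#-A-C-E: a half-diminished seventh chord on F#.
In E minor, F# is the supertonic; the diatonic half-diminished seventh chord there is iiø7.
With A in the bass the chord is in first inversion, so the figured bass is 65.

iiø65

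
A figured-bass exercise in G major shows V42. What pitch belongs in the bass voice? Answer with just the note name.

V in G major has root D; the chord is D-F#-A-C.
The figure 42 means third inversion — the seventh is in the bass.

C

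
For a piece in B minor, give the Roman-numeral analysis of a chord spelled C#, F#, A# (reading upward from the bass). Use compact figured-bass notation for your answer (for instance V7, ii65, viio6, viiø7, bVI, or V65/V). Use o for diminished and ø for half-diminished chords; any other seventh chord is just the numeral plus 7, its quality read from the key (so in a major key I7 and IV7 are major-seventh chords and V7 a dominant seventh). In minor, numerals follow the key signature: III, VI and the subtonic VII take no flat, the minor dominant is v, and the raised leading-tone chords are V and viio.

V64

The pitches F#-A#-C# form a major triad rooted on F#.
In B minor, F# is the dominant; the diatonic major triad there is V.
With C# in the bass the chord is in second inversion, so the figured bass is 64.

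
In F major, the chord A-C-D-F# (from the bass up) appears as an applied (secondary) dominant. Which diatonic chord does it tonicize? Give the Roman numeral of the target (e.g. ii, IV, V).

The chord is a dominant seventh chord on D.
A dominant resolves down a perfect fifth: D → G. In F major, G is scale degree 2, i.e. ii.

ii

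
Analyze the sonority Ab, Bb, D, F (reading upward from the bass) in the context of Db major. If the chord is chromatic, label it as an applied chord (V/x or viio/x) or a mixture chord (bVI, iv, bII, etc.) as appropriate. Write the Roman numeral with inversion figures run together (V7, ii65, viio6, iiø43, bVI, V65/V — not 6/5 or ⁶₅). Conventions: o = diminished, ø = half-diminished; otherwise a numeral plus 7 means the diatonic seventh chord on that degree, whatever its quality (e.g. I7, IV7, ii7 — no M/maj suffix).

The pitches Bb-D-F-Ab form a dominant seventh chord rooted on Bb.
Bb is not a diatonic chord root with this quality in Db major, but it lies a perfect fifth above Eb (ii), so the chord functions as an applied dominant of ii.
With Ab in the bass the chord is in third inversion, so the figured bass is 42.

V42/ii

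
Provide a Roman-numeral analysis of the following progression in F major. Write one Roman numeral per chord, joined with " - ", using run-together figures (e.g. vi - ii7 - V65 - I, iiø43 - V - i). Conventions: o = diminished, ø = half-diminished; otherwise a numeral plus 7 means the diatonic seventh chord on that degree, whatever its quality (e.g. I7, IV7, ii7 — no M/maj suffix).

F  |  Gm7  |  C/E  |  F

I - ii7 - V6 - I

F: major triad on F = scale degree 1 → I.
Gm7: minor seventh chord on G = scale degree 2 → ii7.
C/E: root C is the dominant; major triad there is V6.
F has root F, degree 1 in F major, so I.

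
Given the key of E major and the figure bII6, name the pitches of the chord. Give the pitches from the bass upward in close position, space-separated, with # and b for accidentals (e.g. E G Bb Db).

A C F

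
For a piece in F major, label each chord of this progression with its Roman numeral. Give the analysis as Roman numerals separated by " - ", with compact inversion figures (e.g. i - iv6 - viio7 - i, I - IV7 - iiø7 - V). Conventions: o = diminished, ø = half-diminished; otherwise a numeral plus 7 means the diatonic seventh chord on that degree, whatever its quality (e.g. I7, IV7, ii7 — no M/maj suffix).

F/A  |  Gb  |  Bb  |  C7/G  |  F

I6 - bII - IV - V43 - I

F/A has root F, degree 1 in F major, so I6.
Gb: major triad on Gb — chromatic; Gb is the lowered second degree, so this is the Neapolitan chord, bII.
Bb: root Bb is the subdominant; major triad there is IV.
C7/G: root C is the dominant; dominant seventh chord there is V43.
F: root F is the tonic; major triad there is I.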